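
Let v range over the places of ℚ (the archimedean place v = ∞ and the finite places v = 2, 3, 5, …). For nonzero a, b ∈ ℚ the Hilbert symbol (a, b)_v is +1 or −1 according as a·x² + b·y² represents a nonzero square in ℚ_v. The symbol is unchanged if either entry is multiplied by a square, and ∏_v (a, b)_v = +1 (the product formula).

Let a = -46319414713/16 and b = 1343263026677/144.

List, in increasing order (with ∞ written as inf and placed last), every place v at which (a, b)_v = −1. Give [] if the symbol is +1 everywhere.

[11, 43]

Mod squares: a ≡ -325897, b ≡ 9451013. Check v ∈ {∞, 2, 3, 11, 13, 29, 43, 53}.
v=∞: -325897 < 0 and 9451013 > 0  ⇒  (a,b)_∞ = +1.
v=11: a=11^1·(≡6), b=11^1·(≡10) mod 11; (6|11)=-1, (10|11)=-1; (−1)^{1·1·5}·(-1)^1·(-1)^1 = -1.
v=43: a=43^1·(≡28), b=43^1·(≡34) mod 43; (28|43)=-1, (34|43)=-1; (−1)^{1·1·21}·(-1)^1·(-1)^1 = -1.
v=2: v_2(a)=-4, v_2(b)=-4; units ≡ 7, 5 (mod 8); ε·ε+αω+βω = 1·0+-4·1+-4·0 ≡ 0  ⇒  (a,b)_2 = +1.
v=3: a=3^0·(≡2), b=3^-2·(≡2) mod 3; (2|3)=-1, (2|3)=-1; (−1)^{0·-2·1}·(-1)^-2·(-1)^0 = +1.
v=29: a=29^2·(≡22), b=29^3·(≡4) mod 29; (22|29)=+1, (4|29)=+1; (−1)^{2·3·14}·(+1)^3·(+1)^2 = +1.
v=13: a=13^3·(≡11), b=13^3·(≡5) mod 13; (11|13)=-1, (5|13)=-1; (−1)^{3·3·6}·(-1)^3·(-1)^3 = +1.
v=53: a=53^1·(≡11), b=53^1·(≡47) mod 53; (11|53)=+1, (47|53)=+1; (−1)^{1·1·26}·(+1)^1·(+1)^1 = +1.
|Ram(-325897, 9451013)| = 2, even; anisotropic at {11, 43}.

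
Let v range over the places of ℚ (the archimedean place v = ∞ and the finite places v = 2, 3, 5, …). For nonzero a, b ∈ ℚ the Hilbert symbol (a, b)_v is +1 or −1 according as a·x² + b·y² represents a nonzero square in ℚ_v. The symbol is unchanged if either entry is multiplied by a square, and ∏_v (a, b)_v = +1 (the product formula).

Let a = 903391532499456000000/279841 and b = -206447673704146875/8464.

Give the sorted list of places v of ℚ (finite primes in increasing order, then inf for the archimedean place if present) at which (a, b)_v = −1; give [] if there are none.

[2, 7]

(a, b) ≡ (66, -35) mod (ℚ^×)²; places V = {2, 3, 5, 7, 11, 13, 23, 31, ∞}.
(a,b)_7: α=4, u≡6; β=3, v≡2 (mod 7); (6|7)=-1, (2|7)=+1; sign (−1)^0·-1^3·+1^4 = -1.
(a,b)_13: α=2, u≡1; β=2, v≡4 (mod 13); (1|13)=+1, (4|13)=+1; sign (−1)^0·+1^2·+1^2 = +1.
(a,b)_∞: sgn(66)=+, sgn(-35)=−, so +1.
(a,b)_3: α=3, u≡1; β=4, v≡1 (mod 3); (1|3)=+1, (1|3)=+1; sign (−1)^0·+1^4·+1^3 = +1.
(a,b)_11: α=5, u≡8; β=4, v≡3 (mod 11); (8|11)=-1, (3|11)=+1; sign (−1)^0·-1^4·+1^5 = +1.
(a,b)_5: α=6, u≡4; β=5, v≡2 (mod 5); (4|5)=+1, (2|5)=-1; sign (−1)^0·+1^5·-1^6 = +1.
(a,b)_23: α=-4, u≡21; β=-2, v≡17 (mod 23); (21|23)=-1, (17|23)=-1; sign (−1)^0·-1^-2·-1^-4 = +1.
(a,b)_31: α=0, u≡2; β=2, v≡22 (mod 31); (2|31)=+1, (22|31)=-1; sign (−1)^0·+1^2·-1^0 = +1.
(a,b)_2: α=15, β=-4; u≡1, v≡5 (mod 8); ε(u)ε(v)=0·0, αω(v)=15·1, βω(u)=-4·0; sum ≡ 1  ⇒  -1.
Ram(66, -35) = {2, 7}; no ℚ_2-point on the conic.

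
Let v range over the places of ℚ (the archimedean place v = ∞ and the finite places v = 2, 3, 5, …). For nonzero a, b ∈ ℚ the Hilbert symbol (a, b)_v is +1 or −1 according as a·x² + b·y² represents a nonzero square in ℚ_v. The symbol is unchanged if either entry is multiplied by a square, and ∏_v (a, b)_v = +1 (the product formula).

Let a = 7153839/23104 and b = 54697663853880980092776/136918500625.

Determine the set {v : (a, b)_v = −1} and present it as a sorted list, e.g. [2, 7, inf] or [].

Mod squares: a ≡ 88319, b ≡ 45066. Check v ∈ {∞, 2, 3, 5, 7, 11, 19, 29, 31, 37, 41}.
v=41: a=41^0·(≡31), b=41^-2·(≡3) mod 41; (31|41)=+1, (3|41)=-1; (−1)^{0·-2·20}·(+1)^-2·(-1)^0 = +1.
v=19: a=19^-2·(≡5), b=19^-4·(≡4) mod 19; (5|19)=+1, (4|19)=+1; (−1)^{-2·-4·9}·(+1)^-4·(+1)^-2 = +1.
v=3: a=3^4·(≡2), b=3^9·(≡1) mod 3; (2|3)=-1, (1|3)=+1; (−1)^{4·9·1}·(-1)^9·(+1)^4 = -1.
v=11: a=11^1·(≡10), b=11^4·(≡2) mod 11; (10|11)=-1, (2|11)=-1; (−1)^{1·4·5}·(-1)^4·(-1)^1 = -1.
v=29: a=29^0·(≡19), b=29^1·(≡11) mod 29; (19|29)=-1, (11|29)=-1; (−1)^{0·1·14}·(-1)^1·(-1)^0 = -1.
v=5: a=5^0·(≡1), b=5^-4·(≡1) mod 5; (1|5)=+1, (1|5)=+1; (−1)^{0·-4·2}·(+1)^-4·(+1)^0 = +1.
v=7: a=7^1·(≡3), b=7^5·(≡5) mod 7; (3|7)=-1, (5|7)=-1; (−1)^{1·5·3}·(-1)^5·(-1)^1 = -1.
v=2: v_2(a)=-6, v_2(b)=3; units ≡ 7, 5 (mod 8); ε·ε+αω+βω = 1·0+-6·1+3·0 ≡ 0  ⇒  (a,b)_2 = +1.
v=∞: 88319 > 0 and 45066 > 0  ⇒  (a,b)_∞ = +1.
v=37: a=37^1·(≡6), b=37^3·(≡7) mod 37; (6|37)=-1, (7|37)=+1; (−1)^{1·3·18}·(-1)^3·(+1)^1 = -1.
v=31: a=31^1·(≡4), b=31^2·(≡27) mod 31; (4|31)=+1, (27|31)=-1; (−1)^{1·2·15}·(+1)^2·(-1)^1 = -1.
(88319, 45066 / ℚ) ramifies at {3, 7, 11, 29, 31, 37}: a division algebra.

[3, 7, 11, 29, 31, 37]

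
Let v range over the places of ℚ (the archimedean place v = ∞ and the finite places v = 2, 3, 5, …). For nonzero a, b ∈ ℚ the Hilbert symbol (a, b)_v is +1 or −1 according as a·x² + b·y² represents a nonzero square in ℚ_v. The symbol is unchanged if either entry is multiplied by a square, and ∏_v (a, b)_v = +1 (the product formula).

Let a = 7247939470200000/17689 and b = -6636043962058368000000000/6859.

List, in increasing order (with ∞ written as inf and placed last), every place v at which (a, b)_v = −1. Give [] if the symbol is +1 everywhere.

(a, b) ≡ (12155, -40755) mod (ℚ^×)²; places V = {2, 3, 5, 7, 11, 13, 17, 19, ∞}.
(a,b)_5: α=5, u≡1; β=9, v≡1 (mod 5); (1|5)=+1, (1|5)=+1; sign (−1)^0·+1^9·+1^5 = +1.
(a,b)_11: α=3, u≡9; β=5, v≡6 (mod 11); (9|11)=+1, (6|11)=-1; sign (−1)^1·+1^5·-1^3 = +1.
(a,b)_3: α=6, u≡2; β=1, v≡2 (mod 3); (2|3)=-1, (2|3)=-1; sign (−1)^0·-1^1·-1^6 = -1.
(a,b)_13: α=3, u≡12; β=5, v≡7 (mod 13); (12|13)=+1, (7|13)=-1; sign (−1)^0·+1^5·-1^3 = -1.
(a,b)_17: α=1, u≡9; β=2, v≡10 (mod 17); (9|17)=+1, (10|17)=-1; sign (−1)^0·+1^2·-1^1 = -1.
(a,b)_∞: sgn(12155)=+, sgn(-40755)=−, so +1.
(a,b)_2: α=6, β=16; u≡3, v≡5 (mod 8); ε(u)ε(v)=1·0, αω(v)=6·1, βω(u)=16·1; sum ≡ 0  ⇒  +1.
(a,b)_19: α=-2, u≡12; β=-3, v≡10 (mod 19); (12|19)=-1, (10|19)=-1; sign (−1)^0·-1^-3·-1^-2 = -1.
(a,b)_7: α=-2, u≡3; β=0, v≡3 (mod 7); (3|7)=-1, (3|7)=-1; sign (−1)^0·-1^0·-1^-2 = +1.
(12155, -40755 / ℚ) ramifies at {3, 13, 17, 19}: a division algebra.

[3, 13, 17, 19]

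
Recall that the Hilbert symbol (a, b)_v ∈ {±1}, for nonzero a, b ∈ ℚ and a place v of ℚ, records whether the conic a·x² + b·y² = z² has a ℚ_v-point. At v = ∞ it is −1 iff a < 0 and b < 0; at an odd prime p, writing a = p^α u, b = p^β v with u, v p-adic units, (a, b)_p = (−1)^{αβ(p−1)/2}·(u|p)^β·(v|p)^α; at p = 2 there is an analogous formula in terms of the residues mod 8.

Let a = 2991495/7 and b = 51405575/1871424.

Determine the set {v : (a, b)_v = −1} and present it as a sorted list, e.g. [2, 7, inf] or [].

[3, 5]

(a, b) ≡ (39585, 23) mod (ℚ^×)²; places V = {2, 3, 5, 7, 13, 19, 23, 29, ∞}.
(a,b)_23: α=2, u≡16; β=3, v≡18 (mod 23); (16|23)=+1, (18|23)=+1; sign (−1)^0·+1^3·+1^2 = +1.
(a,b)_13: α=1, u≡4; β=2, v≡3 (mod 13); (4|13)=+1, (3|13)=+1; sign (−1)^0·+1^2·+1^1 = +1.
(a,b)_19: α=0, u≡3; β=-2, v≡9 (mod 19); (3|19)=-1, (9|19)=+1; sign (−1)^0·-1^-2·+1^0 = +1.
(a,b)_2: α=0, β=-6; u≡1, v≡7 (mod 8); ε(u)ε(v)=0·1, αω(v)=0·0, βω(u)=-6·0; sum ≡ 0  ⇒  +1.
(a,b)_5: α=1, u≡2; β=2, v≡2 (mod 5); (2|5)=-1, (2|5)=-1; sign (−1)^0·-1^2·-1^1 = -1.
(a,b)_7: α=-1, u≡3; β=0, v≡2 (mod 7); (3|7)=-1, (2|7)=+1; sign (−1)^0·-1^0·+1^-1 = +1.
(a,b)_3: α=1, u≡1; β=-4, v≡2 (mod 3); (1|3)=+1, (2|3)=-1; sign (−1)^0·+1^-4·-1^1 = -1.
(a,b)_∞: sgn(39585)=+, sgn(23)=+, so +1.
(a,b)_29: α=1, u≡21; β=0, v≡7 (mod 29); (21|29)=-1, (7|29)=+1; sign (−1)^0·-1^0·+1^1 = +1.
(39585, 23 / ℚ) ramifies at {3, 5}: a division algebra.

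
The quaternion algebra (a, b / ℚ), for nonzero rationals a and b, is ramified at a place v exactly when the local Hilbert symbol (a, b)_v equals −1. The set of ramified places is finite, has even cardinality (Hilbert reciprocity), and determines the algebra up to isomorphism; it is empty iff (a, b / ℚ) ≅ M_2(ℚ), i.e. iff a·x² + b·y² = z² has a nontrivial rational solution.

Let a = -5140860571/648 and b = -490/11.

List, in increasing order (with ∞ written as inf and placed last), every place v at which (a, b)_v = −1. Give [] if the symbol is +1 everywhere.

(a, b) ≡ (-235382, -110) mod (ℚ^×)²; places V = {2, 3, 5, 7, 11, 17, 19, 23, 43, ∞}.
(a,b)_19: α=2, u≡11; β=0, v≡9 (mod 19); (11|19)=+1, (9|19)=+1; sign (−1)^0·+1^0·+1^2 = +1.
(a,b)_11: α=2, u≡7; β=-1, v≡5 (mod 11); (7|11)=-1, (5|11)=+1; sign (−1)^0·-1^-1·+1^2 = -1.
(a,b)_3: α=-4, u≡1; β=0, v≡1 (mod 3); (1|3)=+1, (1|3)=+1; sign (−1)^0·+1^0·+1^-4 = +1.
(a,b)_5: α=0, u≡3; β=1, v≡2 (mod 5); (3|5)=-1, (2|5)=-1; sign (−1)^0·-1^1·-1^0 = -1.
(a,b)_2: α=-3, β=1; u≡5, v≡1 (mod 8); ε(u)ε(v)=0·0, αω(v)=-3·0, βω(u)=1·1; sum ≡ 1  ⇒  -1.
(a,b)_7: α=1, u≡2; β=2, v≡1 (mod 7); (2|7)=+1, (1|7)=+1; sign (−1)^0·+1^2·+1^1 = +1.
(a,b)_43: α=1, u≡8; β=0, v≡18 (mod 43); (8|43)=-1, (18|43)=-1; sign (−1)^0·-1^0·-1^1 = -1.
(a,b)_∞: sgn(-235382)=−, sgn(-110)=−, so -1.
(a,b)_17: α=1, u≡1; β=0, v≡8 (mod 17); (1|17)=+1, (8|17)=+1; sign (−1)^0·+1^0·+1^1 = +1.
(a,b)_23: α=1, u≡12; β=0, v≡14 (mod 23); (12|23)=+1, (14|23)=-1; sign (−1)^0·+1^0·-1^1 = -1.
(-235382, -110 / ℚ) ramifies at {2, 5, 11, 23, 43, ∞}: a division algebra.

[2, 5, 11, 23, 43, inf]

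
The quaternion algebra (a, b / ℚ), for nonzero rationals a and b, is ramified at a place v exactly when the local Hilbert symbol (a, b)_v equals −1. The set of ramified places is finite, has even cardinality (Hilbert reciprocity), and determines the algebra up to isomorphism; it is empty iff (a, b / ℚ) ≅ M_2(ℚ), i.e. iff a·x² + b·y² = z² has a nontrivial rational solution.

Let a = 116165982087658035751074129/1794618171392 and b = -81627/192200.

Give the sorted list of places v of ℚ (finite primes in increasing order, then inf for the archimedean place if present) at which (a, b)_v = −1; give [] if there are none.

Mod squares: a ≡ 1924962, b ≡ -966. Check v ∈ {∞, 2, 3, 5, 7, 13, 17, 19, 23, 29, 31, 37, 41}.
v=23: a=23^3·(≡21), b=23^1·(≡9) mod 23; (21|23)=-1, (9|23)=+1; (−1)^{3·1·11}·(-1)^1·(+1)^3 = +1.
v=19: a=19^-4·(≡18), b=19^0·(≡15) mod 19; (18|19)=-1, (15|19)=-1; (−1)^{-4·0·9}·(-1)^0·(-1)^-4 = +1.
v=∞: 1924962 > 0 and -966 < 0  ⇒  (a,b)_∞ = +1.
v=13: a=13^7·(≡10), b=13^2·(≡3) mod 13; (10|13)=+1, (3|13)=+1; (−1)^{7·2·6}·(+1)^2·(+1)^7 = +1.
v=29: a=29^3·(≡21), b=29^0·(≡9) mod 29; (21|29)=-1, (9|29)=+1; (−1)^{3·0·14}·(-1)^0·(+1)^3 = +1.
v=17: a=17^2·(≡2), b=17^0·(≡5) mod 17; (2|17)=+1, (5|17)=-1; (−1)^{2·0·8}·(+1)^0·(-1)^2 = +1.
v=5: a=5^0·(≡2), b=5^-2·(≡1) mod 5; (2|5)=-1, (1|5)=+1; (−1)^{0·-2·2}·(-1)^-2·(+1)^0 = +1.
v=31: a=31^0·(≡30), b=31^-2·(≡13) mod 31; (30|31)=-1, (13|31)=-1; (−1)^{0·-2·15}·(-1)^-2·(-1)^0 = +1.
v=2: v_2(a)=-13, v_2(b)=-3; units ≡ 1, 5 (mod 8); ε·ε+αω+βω = 0·0+-13·1+-3·0 ≡ 1  ⇒  (a,b)_2 = -1.
v=3: a=3^5·(≡2), b=3^1·(≡2) mod 3; (2|3)=-1, (2|3)=-1; (−1)^{5·1·1}·(-1)^1·(-1)^5 = -1.
v=41: a=41^-2·(≡35), b=41^0·(≡20) mod 41; (35|41)=-1, (20|41)=+1; (−1)^{-2·0·20}·(-1)^0·(+1)^-2 = +1.
v=7: a=7^4·(≡2), b=7^1·(≡1) mod 7; (2|7)=+1, (1|7)=+1; (−1)^{4·1·3}·(+1)^1·(+1)^4 = +1.
v=37: a=37^1·(≡26), b=37^0·(≡25) mod 37; (26|37)=+1, (25|37)=+1; (−1)^{1·0·18}·(+1)^0·(+1)^1 = +1.
|Ram(1924962, -966)| = 2, even; anisotropic at {2, 3}.

[2, 3]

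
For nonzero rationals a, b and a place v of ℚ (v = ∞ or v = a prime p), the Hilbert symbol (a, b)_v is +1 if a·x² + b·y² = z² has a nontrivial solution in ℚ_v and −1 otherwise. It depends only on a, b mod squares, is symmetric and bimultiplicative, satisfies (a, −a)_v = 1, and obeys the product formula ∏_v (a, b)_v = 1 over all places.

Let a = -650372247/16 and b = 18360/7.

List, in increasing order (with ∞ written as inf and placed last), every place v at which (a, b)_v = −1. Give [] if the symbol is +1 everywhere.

(a, b) ≡ (-7, 3570) mod (ℚ^×)²; places V = {2, 3, 5, 7, 17, ∞}.
(a,b)_7: α=3, u≡5; β=-1, v≡6 (mod 7); (5|7)=-1, (6|7)=-1; sign (−1)^1·-1^-1·-1^3 = -1.
(a,b)_17: α=2, u≡14; β=1, v≡11 (mod 17); (14|17)=-1, (11|17)=-1; sign (−1)^0·-1^1·-1^2 = -1.
(a,b)_2: α=-4, β=3; u≡1, v≡1 (mod 8); ε(u)ε(v)=0·0, αω(v)=-4·0, βω(u)=3·0; sum ≡ 0  ⇒  +1.
(a,b)_∞: sgn(-7)=−, sgn(3570)=+, so +1.
(a,b)_3: α=8, u≡2; β=3, v≡2 (mod 3); (2|3)=-1, (2|3)=-1; sign (−1)^0·-1^3·-1^8 = -1.
(a,b)_5: α=0, u≡3; β=1, v≡1 (mod 5); (3|5)=-1, (1|5)=+1; sign (−1)^0·-1^1·+1^0 = -1.
|Ram(-7, 3570)| = 4, even; anisotropic at {3, 5, 7, 17}.

[3, 5, 7, 17]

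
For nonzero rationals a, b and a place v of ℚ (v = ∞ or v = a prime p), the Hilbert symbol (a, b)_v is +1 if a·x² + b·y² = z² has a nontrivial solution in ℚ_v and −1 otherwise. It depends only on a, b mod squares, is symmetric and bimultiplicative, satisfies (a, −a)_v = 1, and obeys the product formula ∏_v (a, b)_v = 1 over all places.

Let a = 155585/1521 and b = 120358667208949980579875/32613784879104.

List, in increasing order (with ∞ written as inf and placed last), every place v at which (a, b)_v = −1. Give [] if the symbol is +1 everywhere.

Mod squares: a ≡ 185, b ≡ 1955. Check v ∈ {∞, 2, 3, 5, 11, 13, 17, 23, 29, 37, 47}.
v=∞: 185 > 0 and 1955 > 0  ⇒  (a,b)_∞ = +1.
v=17: a=17^0·(≡15), b=17^1·(≡1) mod 17; (15|17)=+1, (1|17)=+1; (−1)^{0·1·8}·(+1)^1·(+1)^0 = +1.
v=23: a=23^0·(≡12), b=23^1·(≡18) mod 23; (12|23)=+1, (18|23)=+1; (−1)^{0·1·11}·(+1)^1·(+1)^0 = +1.
v=2: v_2(a)=0, v_2(b)=-20; units ≡ 1, 3 (mod 8); ε·ε+αω+βω = 0·1+0·1+-20·0 ≡ 0  ⇒  (a,b)_2 = +1.
v=11: a=11^0·(≡4), b=11^-2·(≡7) mod 11; (4|11)=+1, (7|11)=-1; (−1)^{0·-2·5}·(+1)^-2·(-1)^0 = +1.
v=5: a=5^1·(≡2), b=5^3·(≡1) mod 5; (2|5)=-1, (1|5)=+1; (−1)^{1·3·2}·(-1)^3·(+1)^1 = -1.
v=13: a=13^-2·(≡3), b=13^-4·(≡11) mod 13; (3|13)=+1, (11|13)=-1; (−1)^{-2·-4·6}·(+1)^-4·(-1)^-2 = +1.
v=47: a=47^0·(≡23), b=47^2·(≡4) mod 47; (23|47)=-1, (4|47)=+1; (−1)^{0·2·23}·(-1)^2·(+1)^0 = +1.
v=37: a=37^1·(≡6), b=37^4·(≡18) mod 37; (6|37)=-1, (18|37)=-1; (−1)^{1·4·18}·(-1)^4·(-1)^1 = -1.
v=29: a=29^2·(≡12), b=29^6·(≡21) mod 29; (12|29)=-1, (21|29)=-1; (−1)^{2·6·14}·(-1)^6·(-1)^2 = +1.
v=3: a=3^-2·(≡2), b=3^-2·(≡2) mod 3; (2|3)=-1, (2|3)=-1; (−1)^{-2·-2·1}·(-1)^-2·(-1)^-2 = +1.
|Ram(185, 1955)| = 2, even; anisotropic at {5, 37}.

[5, 37]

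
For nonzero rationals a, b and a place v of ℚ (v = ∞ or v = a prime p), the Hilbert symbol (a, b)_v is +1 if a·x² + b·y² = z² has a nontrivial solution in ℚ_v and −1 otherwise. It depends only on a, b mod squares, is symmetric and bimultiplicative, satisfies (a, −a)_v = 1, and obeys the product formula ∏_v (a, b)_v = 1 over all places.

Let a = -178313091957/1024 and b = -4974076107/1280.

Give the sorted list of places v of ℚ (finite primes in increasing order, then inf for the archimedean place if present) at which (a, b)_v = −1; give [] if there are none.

[3, 5, 13, inf]

Mod squares: a ≡ -13, b ≡ -15015. Check v ∈ {∞, 2, 3, 5, 7, 11, 13}.
v=11: a=11^2·(≡9), b=11^3·(≡8) mod 11; (9|11)=+1, (8|11)=-1; (−1)^{2·3·5}·(+1)^3·(-1)^2 = +1.
v=2: v_2(a)=-10, v_2(b)=-8; units ≡ 3, 1 (mod 8); ε·ε+αω+βω = 1·0+-10·0+-8·1 ≡ 0  ⇒  (a,b)_2 = +1.
v=3: a=3^4·(≡2), b=3^5·(≡2) mod 3; (2|3)=-1, (2|3)=-1; (−1)^{4·5·1}·(-1)^5·(-1)^4 = -1.
v=∞: -13 < 0 and -15015 < 0  ⇒  (a,b)_∞ = -1.
v=13: a=13^5·(≡1), b=13^3·(≡6) mod 13; (1|13)=+1, (6|13)=-1; (−1)^{5·3·6}·(+1)^3·(-1)^5 = -1.
v=5: a=5^0·(≡2), b=5^-1·(≡3) mod 5; (2|5)=-1, (3|5)=-1; (−1)^{0·-1·2}·(-1)^-1·(-1)^0 = -1.
v=7: a=7^2·(≡4), b=7^1·(≡2) mod 7; (4|7)=+1, (2|7)=+1; (−1)^{2·1·3}·(+1)^1·(+1)^2 = +1.
(-13, -15015 / ℚ) ramifies at {3, 5, 13, ∞}: a division algebra.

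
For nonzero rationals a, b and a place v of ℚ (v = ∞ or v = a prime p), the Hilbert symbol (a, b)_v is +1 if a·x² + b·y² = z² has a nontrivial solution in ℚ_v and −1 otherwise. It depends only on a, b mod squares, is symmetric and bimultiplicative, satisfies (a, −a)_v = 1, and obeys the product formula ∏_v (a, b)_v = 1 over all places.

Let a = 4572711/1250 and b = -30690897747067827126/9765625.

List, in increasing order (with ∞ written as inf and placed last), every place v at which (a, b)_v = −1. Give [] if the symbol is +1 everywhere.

(a, b) ≡ (8398, -646) mod (ℚ^×)²; places V = {2, 3, 5, 11, 13, 17, 19, ∞}.
(a,b)_11: α=2, u≡4; β=6, v≡4 (mod 11); (4|11)=+1, (4|11)=+1; sign (−1)^0·+1^6·+1^2 = +1.
(a,b)_3: α=2, u≡1; β=2, v≡2 (mod 3); (1|3)=+1, (2|3)=-1; sign (−1)^0·+1^2·-1^2 = +1.
(a,b)_13: α=1, u≡3; β=4, v≡1 (mod 13); (3|13)=+1, (1|13)=+1; sign (−1)^0·+1^4·+1^1 = +1.
(a,b)_19: α=1, u≡1; β=3, v≡5 (mod 19); (1|19)=+1, (5|19)=+1; sign (−1)^1·+1^3·+1^1 = -1.
(a,b)_∞: sgn(8398)=+, sgn(-646)=−, so +1.
(a,b)_2: α=-1, β=1; u≡7, v≡5 (mod 8); ε(u)ε(v)=1·0, αω(v)=-1·1, βω(u)=1·0; sum ≡ 1  ⇒  -1.
(a,b)_5: α=-4, u≡3; β=-10, v≡4 (mod 5); (3|5)=-1, (4|5)=+1; sign (−1)^0·-1^-10·+1^-4 = +1.
(a,b)_17: α=1, u≡1; β=3, v≡8 (mod 17); (1|17)=+1, (8|17)=+1; sign (−1)^0·+1^3·+1^1 = +1.
|Ram(8398, -646)| = 2, even; anisotropic at {2, 19}.

[2, 19]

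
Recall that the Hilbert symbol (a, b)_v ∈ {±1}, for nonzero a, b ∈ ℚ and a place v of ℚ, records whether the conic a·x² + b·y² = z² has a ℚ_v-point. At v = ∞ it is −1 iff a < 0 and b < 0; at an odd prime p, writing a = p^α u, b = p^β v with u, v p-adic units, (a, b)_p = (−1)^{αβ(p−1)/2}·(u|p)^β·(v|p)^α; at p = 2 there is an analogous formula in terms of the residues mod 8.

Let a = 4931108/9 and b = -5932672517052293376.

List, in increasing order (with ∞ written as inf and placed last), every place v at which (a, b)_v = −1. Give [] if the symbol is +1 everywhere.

[3, 13, 17, 19, 23, 31]

(a, b) ≡ (1232777, -15249) mod (ℚ^×)²; places V = {2, 3, 7, 13, 17, 19, 23, 31, ∞}.
(a,b)_17: α=0, u≡6; β=1, v≡15 (mod 17); (6|17)=-1, (15|17)=+1; sign (−1)^0·-1^1·+1^0 = -1.
(a,b)_23: α=1, u≡4; β=3, v≡6 (mod 23); (4|23)=+1, (6|23)=+1; sign (−1)^1·+1^3·+1^1 = -1.
(a,b)_7: α=1, u≡3; β=2, v≡1 (mod 7); (3|7)=-1, (1|7)=+1; sign (−1)^0·-1^2·+1^1 = +1.
(a,b)_3: α=-2, u≡2; β=1, v≡2 (mod 3); (2|3)=-1, (2|3)=-1; sign (−1)^0·-1^1·-1^-2 = -1.
(a,b)_∞: sgn(1232777)=+, sgn(-15249)=−, so +1.
(a,b)_19: α=1, u≡16; β=2, v≡3 (mod 19); (16|19)=+1, (3|19)=-1; sign (−1)^0·+1^2·-1^1 = -1.
(a,b)_31: α=1, u≡18; β=2, v≡27 (mod 31); (18|31)=+1, (27|31)=-1; sign (−1)^0·+1^2·-1^1 = -1.
(a,b)_13: α=1, u≡6; β=3, v≡3 (mod 13); (6|13)=-1, (3|13)=+1; sign (−1)^0·-1^3·+1^1 = -1.
(a,b)_2: α=2, β=8; u≡1, v≡7 (mod 8); ε(u)ε(v)=0·1, αω(v)=2·0, βω(u)=8·0; sum ≡ 0  ⇒  +1.
(1232777, -15249 / ℚ) ramifies at {3, 13, 17, 19, 23, 31}: a division algebra.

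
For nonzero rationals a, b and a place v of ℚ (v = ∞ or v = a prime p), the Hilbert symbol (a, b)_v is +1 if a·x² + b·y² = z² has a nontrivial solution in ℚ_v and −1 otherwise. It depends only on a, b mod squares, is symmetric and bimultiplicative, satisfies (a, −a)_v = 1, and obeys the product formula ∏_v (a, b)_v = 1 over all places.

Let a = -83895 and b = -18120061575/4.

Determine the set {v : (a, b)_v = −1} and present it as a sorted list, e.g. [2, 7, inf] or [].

(a, b) ≡ (-83895, -47) mod (ℚ^×)²; places V = {2, 3, 5, 7, 11, 17, 47, ∞}.
(a,b)_17: α=1, u≡12; β=2, v≡1 (mod 17); (12|17)=-1, (1|17)=+1; sign (−1)^0·-1^2·+1^1 = +1.
(a,b)_7: α=1, u≡6; β=2, v≡2 (mod 7); (6|7)=-1, (2|7)=+1; sign (−1)^0·-1^2·+1^1 = +1.
(a,b)_5: α=1, u≡1; β=2, v≡3 (mod 5); (1|5)=+1, (3|5)=-1; sign (−1)^0·+1^2·-1^1 = -1.
(a,b)_47: α=1, u≡1; β=1, v≡5 (mod 47); (1|47)=+1, (5|47)=-1; sign (−1)^1·+1^1·-1^1 = +1.
(a,b)_3: α=1, u≡1; β=2, v≡1 (mod 3); (1|3)=+1, (1|3)=+1; sign (−1)^0·+1^2·+1^1 = +1.
(a,b)_2: α=0, β=-2; u≡1, v≡1 (mod 8); ε(u)ε(v)=0·0, αω(v)=0·0, βω(u)=-2·0; sum ≡ 0  ⇒  +1.
(a,b)_∞: sgn(-83895)=−, sgn(-47)=−, so -1.
(a,b)_11: α=0, u≡2; β=2, v≡7 (mod 11); (2|11)=-1, (7|11)=-1; sign (−1)^0·-1^2·-1^0 = +1.
|Ram(-83895, -47)| = 2, even; anisotropic at {5, ∞}.

[5, inf]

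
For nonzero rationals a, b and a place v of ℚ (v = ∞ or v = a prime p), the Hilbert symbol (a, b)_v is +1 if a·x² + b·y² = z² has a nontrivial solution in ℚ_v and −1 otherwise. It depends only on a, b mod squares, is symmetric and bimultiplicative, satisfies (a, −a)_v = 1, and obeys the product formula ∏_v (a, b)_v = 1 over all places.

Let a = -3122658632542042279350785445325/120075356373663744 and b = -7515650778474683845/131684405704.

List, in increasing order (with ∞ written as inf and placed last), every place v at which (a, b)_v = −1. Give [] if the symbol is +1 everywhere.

[5, 11, 17, inf]

(a, b) ≡ (-133, -35530) mod (ℚ^×)²; places V = {2, 3, 5, 7, 11, 13, 17, 19, 29, 37, ∞}.
(a,b)_19: α=7, u≡14; β=3, v≡11 (mod 19); (14|19)=-1, (11|19)=+1; sign (−1)^1·-1^3·+1^7 = +1.
(a,b)_37: α=-2, u≡17; β=-2, v≡25 (mod 37); (17|37)=-1, (25|37)=+1; sign (−1)^0·-1^-2·+1^-2 = +1.
(a,b)_5: α=2, u≡3; β=1, v≡4 (mod 5); (3|5)=-1, (4|5)=+1; sign (−1)^0·-1^1·+1^2 = -1.
(a,b)_7: α=11, u≡1; β=8, v≡1 (mod 7); (1|7)=+1, (1|7)=+1; sign (−1)^0·+1^8·+1^11 = +1.
(a,b)_2: α=-14, β=-3; u≡3, v≡3 (mod 8); ε(u)ε(v)=1·1, αω(v)=-14·1, βω(u)=-3·1; sum ≡ 0  ⇒  +1.
(a,b)_13: α=6, u≡3; β=4, v≡9 (mod 13); (3|13)=+1, (9|13)=+1; sign (−1)^0·+1^4·+1^6 = +1.
(a,b)_17: α=0, u≡7; β=-1, v≡13 (mod 17); (7|17)=-1, (13|17)=+1; sign (−1)^0·-1^-1·+1^0 = -1.
(a,b)_∞: sgn(-133)=−, sgn(-35530)=−, so -1.
(a,b)_11: α=4, u≡2; β=3, v≡5 (mod 11); (2|11)=-1, (5|11)=+1; sign (−1)^0·-1^3·+1^4 = -1.
(a,b)_29: α=-6, u≡18; β=-4, v≡20 (mod 29); (18|29)=-1, (20|29)=+1; sign (−1)^0·-1^-4·+1^-6 = +1.
(a,b)_3: α=-2, u≡2; β=0, v≡2 (mod 3); (2|3)=-1, (2|3)=-1; sign (−1)^0·-1^0·-1^-2 = +1.
Ram(-133, -35530) = {5, 11, 17, ∞}; no ℚ_5-point on the conic.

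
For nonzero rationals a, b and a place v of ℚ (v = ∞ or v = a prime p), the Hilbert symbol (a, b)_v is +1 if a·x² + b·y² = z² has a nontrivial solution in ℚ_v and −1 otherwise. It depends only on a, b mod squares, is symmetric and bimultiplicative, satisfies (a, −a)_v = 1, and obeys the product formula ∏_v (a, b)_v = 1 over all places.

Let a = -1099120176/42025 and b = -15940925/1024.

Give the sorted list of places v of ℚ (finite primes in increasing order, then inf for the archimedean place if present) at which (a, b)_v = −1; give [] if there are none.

(a, b) ≡ (-11, -77) mod (ℚ^×)²; places V = {2, 3, 5, 7, 11, 13, 17, 41, ∞}.
(a,b)_∞: sgn(-11)=−, sgn(-77)=−, so -1.
(a,b)_41: α=-2, u≡3; β=0, v≡2 (mod 41); (3|41)=-1, (2|41)=+1; sign (−1)^0·-1^0·+1^-2 = +1.
(a,b)_7: α=4, u≡6; β=3, v≡6 (mod 7); (6|7)=-1, (6|7)=-1; sign (−1)^0·-1^3·-1^4 = -1.
(a,b)_5: α=-2, u≡4; β=2, v≡2 (mod 5); (4|5)=+1, (2|5)=-1; sign (−1)^0·+1^2·-1^-2 = +1.
(a,b)_13: α=0, u≡6; β=2, v≡12 (mod 13); (6|13)=-1, (12|13)=+1; sign (−1)^0·-1^2·+1^0 = +1.
(a,b)_17: α=2, u≡5; β=0, v≡15 (mod 17); (5|17)=-1, (15|17)=+1; sign (−1)^0·-1^0·+1^2 = +1.
(a,b)_2: α=4, β=-10; u≡5, v≡3 (mod 8); ε(u)ε(v)=0·1, αω(v)=4·1, βω(u)=-10·1; sum ≡ 0  ⇒  +1.
(a,b)_11: α=1, u≡7; β=1, v≡9 (mod 11); (7|11)=-1, (9|11)=+1; sign (−1)^1·-1^1·+1^1 = +1.
(a,b)_3: α=2, u≡1; β=0, v≡1 (mod 3); (1|3)=+1, (1|3)=+1; sign (−1)^0·+1^0·+1^2 = +1.
|Ram(-11, -77)| = 2, even; anisotropic at {7, ∞}.

[7, inf]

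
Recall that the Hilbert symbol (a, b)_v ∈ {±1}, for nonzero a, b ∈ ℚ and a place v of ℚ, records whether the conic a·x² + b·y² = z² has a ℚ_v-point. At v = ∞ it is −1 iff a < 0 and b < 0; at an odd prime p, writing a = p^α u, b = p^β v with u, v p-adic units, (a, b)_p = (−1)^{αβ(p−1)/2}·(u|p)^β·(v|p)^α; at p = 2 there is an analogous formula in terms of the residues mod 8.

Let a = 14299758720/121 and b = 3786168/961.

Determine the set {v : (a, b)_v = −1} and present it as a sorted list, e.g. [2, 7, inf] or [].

[5, 23]

Mod squares: a ≡ 130, b ≡ 2622. Check v ∈ {∞, 2, 3, 5, 11, 13, 19, 23, 31}.
v=2: v_2(a)=7, v_2(b)=3; units ≡ 1, 7 (mod 8); ε·ε+αω+βω = 0·1+7·0+3·0 ≡ 0  ⇒  (a,b)_2 = +1.
v=13: a=13^1·(≡3), b=13^0·(≡4) mod 13; (3|13)=+1, (4|13)=+1; (−1)^{1·0·6}·(+1)^0·(+1)^1 = +1.
v=23: a=23^2·(≡17), b=23^1·(≡22) mod 23; (17|23)=-1, (22|23)=-1; (−1)^{2·1·11}·(-1)^1·(-1)^2 = -1.
v=19: a=19^2·(≡5), b=19^3·(≡7) mod 19; (5|19)=+1, (7|19)=+1; (−1)^{2·3·9}·(+1)^3·(+1)^2 = +1.
v=31: a=31^0·(≡17), b=31^-2·(≡14) mod 31; (17|31)=-1, (14|31)=+1; (−1)^{0·-2·15}·(-1)^-2·(+1)^0 = +1.
v=5: a=5^1·(≡4), b=5^0·(≡3) mod 5; (4|5)=+1, (3|5)=-1; (−1)^{1·0·2}·(+1)^0·(-1)^1 = -1.
v=11: a=11^-2·(≡5), b=11^0·(≡3) mod 11; (5|11)=+1, (3|11)=+1; (−1)^{-2·0·5}·(+1)^0·(+1)^-2 = +1.
v=3: a=3^2·(≡1), b=3^1·(≡1) mod 3; (1|3)=+1, (1|3)=+1; (−1)^{2·1·1}·(+1)^1·(+1)^2 = +1.
v=∞: 130 > 0 and 2622 > 0  ⇒  (a,b)_∞ = +1.
(130, 2622 / ℚ) ramifies at {5, 23}: a division algebra.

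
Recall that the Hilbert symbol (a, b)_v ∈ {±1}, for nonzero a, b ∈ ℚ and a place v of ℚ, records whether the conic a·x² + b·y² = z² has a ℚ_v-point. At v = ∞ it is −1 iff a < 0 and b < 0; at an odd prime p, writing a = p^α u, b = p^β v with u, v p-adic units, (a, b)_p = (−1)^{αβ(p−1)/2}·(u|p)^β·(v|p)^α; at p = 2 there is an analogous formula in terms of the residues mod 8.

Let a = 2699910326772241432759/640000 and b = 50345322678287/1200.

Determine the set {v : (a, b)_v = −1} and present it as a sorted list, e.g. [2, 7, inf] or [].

(a, b) ≡ (391, 119301) mod (ℚ^×)²; places V = {2, 3, 5, 7, 13, 17, 19, 23, ∞}.
(a,b)_∞: sgn(391)=+, sgn(119301)=+, so +1.
(a,b)_2: α=-10, β=-4; u≡7, v≡5 (mod 8); ε(u)ε(v)=1·0, αω(v)=-10·1, βω(u)=-4·0; sum ≡ 0  ⇒  +1.
(a,b)_3: α=0, u≡1; β=-1, v≡2 (mod 3); (1|3)=+1, (2|3)=-1; sign (−1)^0·+1^-1·-1^0 = +1.
(a,b)_19: α=2, u≡9; β=1, v≡17 (mod 19); (9|19)=+1, (17|19)=+1; sign (−1)^0·+1^1·+1^2 = +1.
(a,b)_23: α=5, u≡15; β=3, v≡13 (mod 23); (15|23)=-1, (13|23)=+1; sign (−1)^1·-1^3·+1^5 = +1.
(a,b)_13: α=6, u≡12; β=3, v≡10 (mod 13); (12|13)=+1, (10|13)=+1; sign (−1)^0·+1^3·+1^6 = +1.
(a,b)_5: α=-4, u≡1; β=-2, v≡4 (mod 5); (1|5)=+1, (4|5)=+1; sign (−1)^0·+1^-2·+1^-4 = +1.
(a,b)_7: α=2, u≡3; β=3, v≡6 (mod 7); (3|7)=-1, (6|7)=-1; sign (−1)^0·-1^3·-1^2 = -1.
(a,b)_17: α=3, u≡5; β=2, v≡5 (mod 17); (5|17)=-1, (5|17)=-1; sign (−1)^0·-1^2·-1^3 = -1.
|Ram(391, 119301)| = 2, even; anisotropic at {7, 17}.

[7, 17]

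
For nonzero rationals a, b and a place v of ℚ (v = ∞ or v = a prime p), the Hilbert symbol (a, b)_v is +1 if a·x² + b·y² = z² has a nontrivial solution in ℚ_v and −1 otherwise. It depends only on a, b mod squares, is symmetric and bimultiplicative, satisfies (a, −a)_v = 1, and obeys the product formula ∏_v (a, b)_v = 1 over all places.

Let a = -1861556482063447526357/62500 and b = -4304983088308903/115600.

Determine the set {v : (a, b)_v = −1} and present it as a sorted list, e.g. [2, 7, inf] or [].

[7, 11, 29, inf]

Mod squares: a ≡ -58908773, b ≡ -23023. Check v ∈ {∞, 2, 5, 7, 11, 13, 17, 23, 29, 31, 37}.
v=5: a=5^-6·(≡2), b=5^-2·(≡3) mod 5; (2|5)=-1, (3|5)=-1; (−1)^{-6·-2·2}·(-1)^-2·(-1)^-6 = +1.
v=31: a=31^3·(≡13), b=31^2·(≡10) mod 31; (13|31)=-1, (10|31)=+1; (−1)^{3·2·15}·(-1)^2·(+1)^3 = +1.
v=23: a=23^1·(≡1), b=23^1·(≡19) mod 23; (1|23)=+1, (19|23)=-1; (−1)^{1·1·11}·(+1)^1·(-1)^1 = +1.
v=29: a=29^3·(≡17), b=29^2·(≡27) mod 29; (17|29)=-1, (27|29)=-1; (−1)^{3·2·14}·(-1)^2·(-1)^3 = -1.
v=∞: -58908773 < 0 and -23023 < 0  ⇒  (a,b)_∞ = -1.
v=2: v_2(a)=-2, v_2(b)=-4; units ≡ 3, 1 (mod 8); ε·ε+αω+βω = 1·0+-2·0+-4·1 ≡ 0  ⇒  (a,b)_2 = +1.
v=37: a=37^3·(≡18), b=37^2·(≡9) mod 37; (18|37)=-1, (9|37)=+1; (−1)^{3·2·18}·(-1)^2·(+1)^3 = +1.
v=7: a=7^1·(≡2), b=7^1·(≡4) mod 7; (2|7)=+1, (4|7)=+1; (−1)^{1·1·3}·(+1)^1·(+1)^1 = -1.
v=17: a=17^0·(≡13), b=17^-2·(≡3) mod 17; (13|17)=+1, (3|17)=-1; (−1)^{0·-2·8}·(+1)^-2·(-1)^0 = +1.
v=13: a=13^4·(≡4), b=13^3·(≡1) mod 13; (4|13)=+1, (1|13)=+1; (−1)^{4·3·6}·(+1)^3·(+1)^4 = +1.
v=11: a=11^1·(≡10), b=11^1·(≡10) mod 11; (10|11)=-1, (10|11)=-1; (−1)^{1·1·5}·(-1)^1·(-1)^1 = -1.
Ram(-58908773, -23023) = {7, 11, 29, ∞}; no ℚ_7-point on the conic.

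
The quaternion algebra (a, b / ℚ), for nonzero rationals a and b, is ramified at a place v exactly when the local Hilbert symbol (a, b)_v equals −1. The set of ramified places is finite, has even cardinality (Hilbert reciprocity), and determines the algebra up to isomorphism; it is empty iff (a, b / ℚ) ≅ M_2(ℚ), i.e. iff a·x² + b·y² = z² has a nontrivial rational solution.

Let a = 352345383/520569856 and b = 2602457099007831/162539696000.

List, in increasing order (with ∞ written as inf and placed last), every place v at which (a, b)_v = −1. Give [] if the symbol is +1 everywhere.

[3, 5, 13, 17]

Mod squares: a ≡ 663, b ≡ 4290. Check v ∈ {∞, 2, 3, 5, 11, 13, 17, 23, 31, 37}.
v=5: a=5^0·(≡3), b=5^-3·(≡2) mod 5; (3|5)=-1, (2|5)=-1; (−1)^{0·-3·2}·(-1)^-3·(-1)^0 = -1.
v=23: a=23^-2·(≡14), b=23^0·(≡4) mod 23; (14|23)=-1, (4|23)=+1; (−1)^{-2·0·11}·(-1)^0·(+1)^-2 = +1.
v=13: a=13^1·(≡12), b=13^3·(≡11) mod 13; (12|13)=+1, (11|13)=-1; (−1)^{1·3·6}·(+1)^3·(-1)^1 = -1.
v=2: v_2(a)=-10, v_2(b)=-7; units ≡ 7, 1 (mod 8); ε·ε+αω+βω = 1·0+-10·0+-7·0 ≡ 0  ⇒  (a,b)_2 = +1.
v=3: a=3^13·(≡2), b=3^7·(≡2) mod 3; (2|3)=-1, (2|3)=-1; (−1)^{13·7·1}·(-1)^7·(-1)^13 = -1.
v=31: a=31^-2·(≡17), b=31^-4·(≡11) mod 31; (17|31)=-1, (11|31)=-1; (−1)^{-2·-4·15}·(-1)^-4·(-1)^-2 = +1.
v=11: a=11^0·(≡4), b=11^-1·(≡4) mod 11; (4|11)=+1, (4|11)=+1; (−1)^{0·-1·5}·(+1)^-1·(+1)^0 = +1.
v=37: a=37^0·(≡25), b=37^4·(≡23) mod 37; (25|37)=+1, (23|37)=-1; (−1)^{0·4·18}·(+1)^4·(-1)^0 = +1.
v=∞: 663 > 0 and 4290 > 0  ⇒  (a,b)_∞ = +1.
v=17: a=17^1·(≡5), b=17^2·(≡7) mod 17; (5|17)=-1, (7|17)=-1; (−1)^{1·2·8}·(-1)^2·(-1)^1 = -1.
Ram(663, 4290) = {3, 5, 13, 17}; no ℚ_3-point on the conic.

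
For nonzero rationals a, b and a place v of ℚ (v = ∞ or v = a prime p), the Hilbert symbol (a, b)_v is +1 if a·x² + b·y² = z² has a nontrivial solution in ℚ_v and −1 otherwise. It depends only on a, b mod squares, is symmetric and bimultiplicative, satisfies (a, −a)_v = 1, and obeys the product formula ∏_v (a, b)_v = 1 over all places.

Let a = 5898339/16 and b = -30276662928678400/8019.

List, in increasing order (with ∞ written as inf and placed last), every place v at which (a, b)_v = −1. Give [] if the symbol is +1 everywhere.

[11, 13, 31, 41]

Mod squares: a ≡ 899, b ≡ -222794. Check v ∈ {∞, 2, 3, 5, 11, 13, 17, 19, 29, 31, 41}.
v=∞: 899 > 0 and -222794 < 0  ⇒  (a,b)_∞ = +1.
v=17: a=17^0·(≡15), b=17^2·(≡4) mod 17; (15|17)=+1, (4|17)=+1; (−1)^{0·2·8}·(+1)^2·(+1)^0 = +1.
v=41: a=41^0·(≡28), b=41^1·(≡35) mod 41; (28|41)=-1, (35|41)=-1; (−1)^{0·1·20}·(-1)^1·(-1)^0 = -1.
v=11: a=11^0·(≡8), b=11^-1·(≡10) mod 11; (8|11)=-1, (10|11)=-1; (−1)^{0·-1·5}·(-1)^-1·(-1)^0 = -1.
v=19: a=19^0·(≡7), b=19^1·(≡9) mod 19; (7|19)=+1, (9|19)=+1; (−1)^{0·1·9}·(+1)^1·(+1)^0 = +1.
v=29: a=29^1·(≡19), b=29^2·(≡6) mod 29; (19|29)=-1, (6|29)=+1; (−1)^{1·2·14}·(-1)^2·(+1)^1 = +1.
v=5: a=5^0·(≡4), b=5^2·(≡1) mod 5; (4|5)=+1, (1|5)=+1; (−1)^{0·2·2}·(+1)^2·(+1)^0 = +1.
v=13: a=13^0·(≡6), b=13^1·(≡4) mod 13; (6|13)=-1, (4|13)=+1; (−1)^{0·1·6}·(-1)^1·(+1)^0 = -1.
v=2: v_2(a)=-4, v_2(b)=9; units ≡ 3, 3 (mod 8); ε·ε+αω+βω = 1·1+-4·1+9·1 ≡ 0  ⇒  (a,b)_2 = +1.
v=31: a=31^1·(≡13), b=31^2·(≡27) mod 31; (13|31)=-1, (27|31)=-1; (−1)^{1·2·15}·(-1)^2·(-1)^1 = -1.
v=3: a=3^8·(≡2), b=3^-6·(≡1) mod 3; (2|3)=-1, (1|3)=+1; (−1)^{8·-6·1}·(-1)^-6·(+1)^8 = +1.
Ram(899, -222794) = {11, 13, 31, 41}; no ℚ_11-point on the conic.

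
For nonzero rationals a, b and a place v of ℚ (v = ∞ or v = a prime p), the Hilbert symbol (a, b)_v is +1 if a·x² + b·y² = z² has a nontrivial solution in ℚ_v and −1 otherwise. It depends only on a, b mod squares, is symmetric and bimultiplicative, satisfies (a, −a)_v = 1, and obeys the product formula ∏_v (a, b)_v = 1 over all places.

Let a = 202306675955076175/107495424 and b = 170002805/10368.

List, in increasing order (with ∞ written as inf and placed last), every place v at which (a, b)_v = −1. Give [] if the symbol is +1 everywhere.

(a, b) ≡ (7, 10) mod (ℚ^×)²; places V = {2, 3, 5, 7, 17, ∞}.
(a,b)_17: α=4, u≡12; β=2, v≡3 (mod 17); (12|17)=-1, (3|17)=-1; sign (−1)^0·-1^2·-1^4 = +1.
(a,b)_∞: sgn(7)=+, sgn(10)=+, so +1.
(a,b)_5: α=2, u≡3; β=1, v≡2 (mod 5); (3|5)=-1, (2|5)=-1; sign (−1)^0·-1^1·-1^2 = -1.
(a,b)_3: α=-8, u≡1; β=-4, v≡1 (mod 3); (1|3)=+1, (1|3)=+1; sign (−1)^0·+1^-4·+1^-8 = +1.
(a,b)_7: α=13, u≡2; β=6, v≡3 (mod 7); (2|7)=+1, (3|7)=-1; sign (−1)^0·+1^6·-1^13 = -1.
(a,b)_2: α=-14, β=-7; u≡7, v≡5 (mod 8); ε(u)ε(v)=1·0, αω(v)=-14·1, βω(u)=-7·0; sum ≡ 0  ⇒  +1.
Ram(7, 10) = {5, 7}; no ℚ_5-point on the conic.

[5, 7]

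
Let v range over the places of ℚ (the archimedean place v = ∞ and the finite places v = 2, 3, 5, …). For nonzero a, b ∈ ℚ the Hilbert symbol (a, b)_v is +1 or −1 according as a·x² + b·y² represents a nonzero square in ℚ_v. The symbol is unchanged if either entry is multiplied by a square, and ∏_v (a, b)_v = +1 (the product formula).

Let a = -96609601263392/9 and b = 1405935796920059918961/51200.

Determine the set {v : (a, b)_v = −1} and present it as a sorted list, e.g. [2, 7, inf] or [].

(a, b) ≡ (-9842, 243776498) mod (ℚ^×)²; places V = {2, 3, 5, 7, 17, 19, 31, 37, 47, ∞}.
(a,b)_7: α=1, u≡2; β=3, v≡2 (mod 7); (2|7)=+1, (2|7)=+1; sign (−1)^1·+1^3·+1^1 = -1.
(a,b)_47: α=2, u≡1; β=3, v≡34 (mod 47); (1|47)=+1, (34|47)=+1; sign (−1)^0·+1^3·+1^2 = +1.
(a,b)_3: α=-2, u≡1; β=4, v≡2 (mod 3); (1|3)=+1, (2|3)=-1; sign (−1)^0·+1^4·-1^-2 = +1.
(a,b)_19: α=1, u≡12; β=1, v≡14 (mod 19); (12|19)=-1, (14|19)=-1; sign (−1)^1·-1^1·-1^1 = -1.
(a,b)_37: α=1, u≡25; β=3, v≡7 (mod 37); (25|37)=+1, (7|37)=+1; sign (−1)^0·+1^3·+1^1 = +1.
(a,b)_2: α=5, β=-11; u≡7, v≡1 (mod 8); ε(u)ε(v)=1·0, αω(v)=5·0, βω(u)=-11·0; sum ≡ 0  ⇒  +1.
(a,b)_∞: sgn(-9842)=−, sgn(243776498)=+, so +1.
(a,b)_31: α=2, u≡16; β=3, v≡20 (mod 31); (16|31)=+1, (20|31)=+1; sign (−1)^0·+1^3·+1^2 = +1.
(a,b)_5: α=0, u≡2; β=-2, v≡2 (mod 5); (2|5)=-1, (2|5)=-1; sign (−1)^0·-1^-2·-1^0 = +1.
(a,b)_17: α=2, u≡1; β=1, v≡14 (mod 17); (1|17)=+1, (14|17)=-1; sign (−1)^0·+1^1·-1^2 = +1.
(-9842, 243776498 / ℚ) ramifies at {7, 19}: a division algebra.

[7, 19]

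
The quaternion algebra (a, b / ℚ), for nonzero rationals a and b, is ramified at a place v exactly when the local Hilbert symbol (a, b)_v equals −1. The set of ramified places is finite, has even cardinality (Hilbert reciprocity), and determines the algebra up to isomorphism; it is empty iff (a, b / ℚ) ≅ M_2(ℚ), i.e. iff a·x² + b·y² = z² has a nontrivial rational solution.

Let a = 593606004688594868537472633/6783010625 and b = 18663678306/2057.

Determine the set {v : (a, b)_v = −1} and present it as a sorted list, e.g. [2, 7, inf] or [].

[13, 29]

(a, b) ≡ (262769, 525538) mod (ℚ^×)²; places V = {2, 3, 5, 7, 11, 13, 17, 29, 37, 41, 47, ∞}.
(a,b)_17: α=-3, u≡13; β=-1, v≡15 (mod 17); (13|17)=+1, (15|17)=+1; sign (−1)^0·+1^-1·+1^-3 = +1.
(a,b)_41: α=3, u≡26; β=1, v≡15 (mod 41); (26|41)=-1, (15|41)=-1; sign (−1)^0·-1^1·-1^3 = +1.
(a,b)_13: α=3, u≡2; β=1, v≡10 (mod 13); (2|13)=-1, (10|13)=+1; sign (−1)^0·-1^1·+1^3 = -1.
(a,b)_47: α=-2, u≡43; β=0, v≡11 (mod 47); (43|47)=-1, (11|47)=-1; sign (−1)^0·-1^0·-1^-2 = +1.
(a,b)_∞: sgn(262769)=+, sgn(525538)=+, so +1.
(a,b)_11: α=0, u≡4; β=-2, v≡7 (mod 11); (4|11)=+1, (7|11)=-1; sign (−1)^0·+1^-2·-1^0 = +1.
(a,b)_7: α=6, u≡5; β=2, v≡5 (mod 7); (5|7)=-1, (5|7)=-1; sign (−1)^0·-1^2·-1^6 = +1.
(a,b)_2: α=0, β=1; u≡1, v≡1 (mod 8); ε(u)ε(v)=0·0, αω(v)=0·0, βω(u)=1·0; sum ≡ 0  ⇒  +1.
(a,b)_5: α=-4, u≡4; β=0, v≡3 (mod 5); (4|5)=+1, (3|5)=-1; sign (−1)^0·+1^0·-1^-4 = +1.
(a,b)_3: α=6, u≡2; β=2, v≡1 (mod 3); (2|3)=-1, (1|3)=+1; sign (−1)^0·-1^2·+1^6 = +1.
(a,b)_37: α=4, u≡2; β=2, v≡26 (mod 37); (2|37)=-1, (26|37)=+1; sign (−1)^0·-1^2·+1^4 = +1.
(a,b)_29: α=3, u≡25; β=1, v≡10 (mod 29); (25|29)=+1, (10|29)=-1; sign (−1)^0·+1^1·-1^3 = -1.
Ram(262769, 525538) = {13, 29}; no ℚ_13-point on the conic.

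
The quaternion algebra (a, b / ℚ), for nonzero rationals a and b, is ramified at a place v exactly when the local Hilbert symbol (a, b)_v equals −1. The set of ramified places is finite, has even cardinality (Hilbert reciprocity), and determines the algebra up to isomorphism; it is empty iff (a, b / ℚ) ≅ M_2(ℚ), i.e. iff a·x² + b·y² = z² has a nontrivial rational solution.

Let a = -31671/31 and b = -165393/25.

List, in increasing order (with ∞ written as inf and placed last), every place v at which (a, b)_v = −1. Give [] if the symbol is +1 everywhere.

[2, 17, 23, 31, 47, inf]

Mod squares: a ≡ -12121, b ≡ -18377. Check v ∈ {∞, 2, 3, 5, 17, 23, 31, 47}.
v=3: a=3^4·(≡2), b=3^2·(≡1) mod 3; (2|3)=-1, (1|3)=+1; (−1)^{4·2·1}·(-1)^2·(+1)^4 = +1.
v=31: a=31^-1·(≡11), b=31^0·(≡22) mod 31; (11|31)=-1, (22|31)=-1; (−1)^{-1·0·15}·(-1)^0·(-1)^-1 = -1.
v=∞: -12121 < 0 and -18377 < 0  ⇒  (a,b)_∞ = -1.
v=23: a=23^1·(≡9), b=23^1·(≡4) mod 23; (9|23)=+1, (4|23)=+1; (−1)^{1·1·11}·(+1)^1·(+1)^1 = -1.
v=17: a=17^1·(≡9), b=17^1·(≡10) mod 17; (9|17)=+1, (10|17)=-1; (−1)^{1·1·8}·(+1)^1·(-1)^1 = -1.
v=47: a=47^0·(≡26), b=47^1·(≡4) mod 47; (26|47)=-1, (4|47)=+1; (−1)^{0·1·23}·(-1)^1·(+1)^0 = -1.
v=2: v_2(a)=0, v_2(b)=0; units ≡ 7, 7 (mod 8); ε·ε+αω+βω = 1·1+0·0+0·0 ≡ 1  ⇒  (a,b)_2 = -1.
v=5: a=5^0·(≡4), b=5^-2·(≡2) mod 5; (4|5)=+1, (2|5)=-1; (−1)^{0·-2·2}·(+1)^-2·(-1)^0 = +1.
Ram(-12121, -18377) = {2, 17, 23, 31, 47, ∞}; no ℚ_2-point on the conic.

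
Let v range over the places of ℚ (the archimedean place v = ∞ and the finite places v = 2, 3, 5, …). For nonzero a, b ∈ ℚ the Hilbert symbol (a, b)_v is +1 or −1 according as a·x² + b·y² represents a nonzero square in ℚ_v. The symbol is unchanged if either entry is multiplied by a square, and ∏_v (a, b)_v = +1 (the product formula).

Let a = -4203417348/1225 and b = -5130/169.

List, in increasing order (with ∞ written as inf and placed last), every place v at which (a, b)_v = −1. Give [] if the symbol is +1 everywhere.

Mod squares: a ≡ -690897, b ≡ -570. Check v ∈ {∞, 2, 3, 5, 7, 13, 17, 19, 23, 31}.
v=17: a=17^1·(≡5), b=17^0·(≡13) mod 17; (5|17)=-1, (13|17)=+1; (−1)^{1·0·8}·(-1)^0·(+1)^1 = +1.
v=7: a=7^-2·(≡6), b=7^0·(≡1) mod 7; (6|7)=-1, (1|7)=+1; (−1)^{-2·0·3}·(-1)^0·(+1)^-2 = +1.
v=31: a=31^1·(≡1), b=31^0·(≡10) mod 31; (1|31)=+1, (10|31)=+1; (−1)^{1·0·15}·(+1)^0·(+1)^1 = +1.
v=13: a=13^2·(≡12), b=13^-2·(≡5) mod 13; (12|13)=+1, (5|13)=-1; (−1)^{2·-2·6}·(+1)^-2·(-1)^2 = +1.
v=∞: -690897 < 0 and -570 < 0  ⇒  (a,b)_∞ = -1.
v=19: a=19^1·(≡14), b=19^1·(≡2) mod 19; (14|19)=-1, (2|19)=-1; (−1)^{1·1·9}·(-1)^1·(-1)^1 = -1.
v=2: v_2(a)=2, v_2(b)=1; units ≡ 7, 3 (mod 8); ε·ε+αω+βω = 1·1+2·1+1·0 ≡ 1  ⇒  (a,b)_2 = -1.
v=3: a=3^3·(≡2), b=3^3·(≡2) mod 3; (2|3)=-1, (2|3)=-1; (−1)^{3·3·1}·(-1)^3·(-1)^3 = -1.
v=23: a=23^1·(≡21), b=23^0·(≡20) mod 23; (21|23)=-1, (20|23)=-1; (−1)^{1·0·11}·(-1)^0·(-1)^1 = -1.
v=5: a=5^-2·(≡3), b=5^1·(≡1) mod 5; (3|5)=-1, (1|5)=+1; (−1)^{-2·1·2}·(-1)^1·(+1)^-2 = -1.
|Ram(-690897, -570)| = 6, even; anisotropic at {2, 3, 5, 19, 23, ∞}.

[2, 3, 5, 19, 23, inf]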